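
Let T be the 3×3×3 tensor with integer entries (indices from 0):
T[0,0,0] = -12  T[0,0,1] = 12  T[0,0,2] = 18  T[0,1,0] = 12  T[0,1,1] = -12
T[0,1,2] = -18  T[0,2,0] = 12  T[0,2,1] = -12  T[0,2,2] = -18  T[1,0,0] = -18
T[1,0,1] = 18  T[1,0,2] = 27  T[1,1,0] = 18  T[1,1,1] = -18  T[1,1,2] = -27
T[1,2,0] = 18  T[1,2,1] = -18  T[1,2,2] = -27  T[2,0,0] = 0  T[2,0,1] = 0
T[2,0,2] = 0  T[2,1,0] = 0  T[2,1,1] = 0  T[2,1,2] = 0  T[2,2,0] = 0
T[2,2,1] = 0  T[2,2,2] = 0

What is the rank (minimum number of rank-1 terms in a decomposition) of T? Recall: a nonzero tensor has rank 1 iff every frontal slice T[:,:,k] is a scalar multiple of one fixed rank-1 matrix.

1

Lower bound: T ≠ 0 (e.g. T[0,0,0] = -12), so rank(T) ≥ 1.
Upper bound: the mode-1 fibre T[:,0,0] = [-12, -18, 0] gives a = (2, 3, 0) (primitive direction); the mode-2 fibre T[0,:,0] = [-12, 12, 12] gives b = (1, -1, -1); then c[k] = T[0,0,k] / (a[0]·b[0]) = [-12, 12, 18] / 2 = (-6, 6, 9).
Expanding (2, 3, 0) ⊗ (1, -1, -1) ⊗ (-6, 6, 9) reproduces all 27 entries of T, so T = (2, 3, 0) ⊗ (1, -1, -1) ⊗ (-6, 6, 9) and rank(T) ≤ 1.
These bounds meet, so rank(T) = 1.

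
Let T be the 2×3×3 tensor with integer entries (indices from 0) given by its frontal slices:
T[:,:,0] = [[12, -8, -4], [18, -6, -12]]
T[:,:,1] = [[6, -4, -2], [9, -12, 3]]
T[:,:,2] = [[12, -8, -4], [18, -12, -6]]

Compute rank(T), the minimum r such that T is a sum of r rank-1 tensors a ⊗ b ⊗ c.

Lower bound: the mode-3 unfolding of T (rows indexed by k, columns by (i,j) = (0,0), (0,1), (0,2), (1,0), (1,1), (1,2)) is [[12, -8, -4, 18, -6, -12], [6, -4, -2, 9, -12, 3], [12, -8, -4, 18, -12, -6]].
There the 2×2 minor on rows k ∈ {0, 1}, columns (i,j) ∈ {(0,0), (1,1)} is det [[12, -6], [6, -12]] = -108 ≠ 0, so this unfolding has rank ≥ 2; CP rank is at least every unfolding rank, so rank(T) ≥ 2. (Unfolding ranks only ever bound the CP rank from below — rank(T) can be strictly larger than all of them — so the matching upper bound has to come from an explicit 2-term decomposition.)
Upper bound — finding two terms. Write S_k = T[:,:,k] for the frontal slices: S₀ = [[12, -8, -4], [18, -6, -12]], S₁ = [[6, -4, -2], [9, -12, 3]], S₂ = [[12, -8, -4], [18, -12, -6]].
If T = a₁ ⊗ b₁ ⊗ c₁ + a₂ ⊗ b₂ ⊗ c₂ then each S_k = c₁[k]·a₁b₁ᵀ + c₂[k]·a₂b₂ᵀ. S₀ and S₁ are linearly independent, so a₁b₁ᵀ and a₂b₂ᵀ must span the same plane of matrices: they are the rank-1 matrices of the form x·S₀ + y·S₁.
The 2×2 minor of x·S₀ + y·S₁ on rows {0,1}, columns {0,1} is 72·x² − 36·xy − 36·y² = 36·(x − y)(2·x + y), vanishing at (x:y) = (1:1) and (1:-2).
M₁ = S₀ + S₁ = [[18, -12, -6], [27, -18, -9]] = 3·(2, 3)(3, -2, -1)ᵀ and M₂ = S₀ − 2·S₁ = [[0, 0, 0], [0, 18, -18]] = 18·(0, 1)(0, 1, -1)ᵀ, so take a₁ = (2, 3), b₁ = (3, -2, -1), a₂ = (0, 1), b₂ = (0, 1, -1).
Each slice is an integer combination of E₁ = a₁b₁ᵀ and E₂ = a₂b₂ᵀ: S₀ = 2·E₁ + 6·E₂, S₁ = E₁ − 6·E₂, S₂ = 2·E₁; reading off coefficients, c₁ = (2, 1, 2) and c₂ = (6, -6, 0).
Hence T = (2, 3) ⊗ (3, -2, -1) ⊗ (2, 1, 2) + (0, 1) ⊗ (0, 1, -1) ⊗ (6, -6, 0), so rank(T) ≤ 2.
These bounds meet, so rank(T) = 2.
Check entry T[0,2,0] = -4: (2)·(-1)·(2) + (0)·(-1)·(6) = -4.

2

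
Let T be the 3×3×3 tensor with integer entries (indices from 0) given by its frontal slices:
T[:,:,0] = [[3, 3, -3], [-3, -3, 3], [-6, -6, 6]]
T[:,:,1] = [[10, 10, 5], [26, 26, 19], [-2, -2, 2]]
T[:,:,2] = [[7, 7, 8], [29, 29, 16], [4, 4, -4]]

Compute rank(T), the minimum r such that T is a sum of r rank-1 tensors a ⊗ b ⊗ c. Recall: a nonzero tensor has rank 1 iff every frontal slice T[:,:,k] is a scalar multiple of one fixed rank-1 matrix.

Lower bound: in the mode-2 unfolding of T (rows indexed by j, columns by (i,k)) the 2×2 minor on rows j ∈ {0, 2}, columns (i,k) ∈ {(0,0), (0,1)} is det [[3, 10], [-3, 5]] = 45 ≠ 0, so that unfolding has rank ≥ 2 and hence rank(T) ≥ 2 (CP rank is at least every unfolding rank, though it can be larger).
Upper bound: with S_k = T[:,:,k], the two rank-1 terms a₁b₁ᵀ, a₂b₂ᵀ are the rank-1 members of the pencil x·S₀ + y·S₁.
The 2×2 minor of x·S₀ + y·S₁ on rows {0,1}, columns {0,2} is 180·xy + 60·y² = 60·(y)(3·x + y), vanishing at (x:y) = (1:0) and (1:-3).
M₁ = S₀ = [[3, 3, -3], [-3, -3, 3], [-6, -6, 6]] = 3·[1, -1, -2][1, 1, -1]ᵀ and M₂ = S₀ − 3·S₁ = [[-27, -27, -18], [-81, -81, -54], [0, 0, 0]] = (-9)·[1, 3, 0][3, 3, 2]ᵀ, so take a₁ = [1, -1, -2], b₁ = [1, 1, -1], a₂ = [1, 3, 0], b₂ = [3, 3, 2].
Each slice is an integer combination of E₁ = a₁b₁ᵀ and E₂ = a₂b₂ᵀ: S₀ = 3·E₁, S₁ = E₁ + 3·E₂, S₂ = −2·E₁ + 3·E₂; reading off coefficients, c₁ = [3, 1, -2] and c₂ = [0, 3, 3].
Hence T = [1, -1, -2] ⊗ [1, 1, -1] ⊗ [3, 1, -2] + [1, 3, 0] ⊗ [3, 3, 2] ⊗ [0, 3, 3], so rank(T) ≤ 2.
These bounds meet, so rank(T) = 2.

2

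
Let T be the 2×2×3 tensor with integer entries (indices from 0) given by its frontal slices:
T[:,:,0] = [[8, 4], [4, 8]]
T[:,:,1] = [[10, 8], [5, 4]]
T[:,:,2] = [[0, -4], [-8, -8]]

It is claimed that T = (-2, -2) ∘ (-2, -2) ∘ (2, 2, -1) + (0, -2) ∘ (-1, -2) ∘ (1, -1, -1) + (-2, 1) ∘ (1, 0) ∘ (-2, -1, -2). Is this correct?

Reconstruct entry (0,0,0) from the claimed factors: Σₗ aₗ[0]bₗ[0]cₗ[0] = (-2)·(-2)·(2) + (0)·(-1)·(1) + (-2)·(1)·(-2) = 12, but T[0,0,0] = 8. The claim is false.

No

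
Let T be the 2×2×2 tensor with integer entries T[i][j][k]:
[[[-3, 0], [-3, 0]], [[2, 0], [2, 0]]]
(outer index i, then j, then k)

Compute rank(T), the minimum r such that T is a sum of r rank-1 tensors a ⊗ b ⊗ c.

Lower bound: T ≠ 0 (e.g. T[0,0,0] = -3), so rank(T) ≥ 1.
Upper bound: if T = a ⊗ b ⊗ c then every fibre of T is a multiple of the corresponding factor, so read the factors off the fibres through the nonzero entry T[0,0,0] = -3.
The mode-1 fibre T[:,0,0] = [-3, 2] gives a = [3, -2] (primitive direction); the mode-2 fibre T[0,:,0] = [-3, -3] gives b = [1, 1]; then c[k] = T[0,0,k] / (a[0]·b[0]) = [-3, 0] / 3 = [-1, 0].
Expanding [3, -2] ⊗ [1, 1] ⊗ [-1, 0] reproduces all 8 entries of T, so T = [3, -2] ⊗ [1, 1] ⊗ [-1, 0] and rank(T) ≤ 1.
These bounds meet, so rank(T) = 1.
Check entry T[1,1,1] = 0: (-2)·(1)·(0) = 0.

1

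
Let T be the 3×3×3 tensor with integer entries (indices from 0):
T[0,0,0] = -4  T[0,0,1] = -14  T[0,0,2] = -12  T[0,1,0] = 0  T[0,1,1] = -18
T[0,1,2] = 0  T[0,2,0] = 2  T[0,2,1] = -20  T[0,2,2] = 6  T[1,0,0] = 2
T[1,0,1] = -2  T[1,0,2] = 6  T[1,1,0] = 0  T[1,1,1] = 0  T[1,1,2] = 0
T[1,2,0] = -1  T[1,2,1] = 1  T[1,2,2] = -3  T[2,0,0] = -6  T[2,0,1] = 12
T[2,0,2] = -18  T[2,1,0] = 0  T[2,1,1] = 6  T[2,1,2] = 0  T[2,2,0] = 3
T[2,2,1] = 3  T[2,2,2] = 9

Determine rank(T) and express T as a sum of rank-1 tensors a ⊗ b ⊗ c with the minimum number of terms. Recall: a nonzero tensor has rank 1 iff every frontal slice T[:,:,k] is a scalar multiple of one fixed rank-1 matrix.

Lower bound: the mode-3 unfolding of T (rows indexed by k, columns by (i,j) = (0,0), (0,1), (0,2), (1,0), (1,1), (1,2), (2,0), (2,1), (2,2)) is [[-4, 0, 2, 2, 0, -1, -6, 0, 3], [-14, -18, -20, -2, 0, 1, 12, 6, 3], [-12, 0, 6, 6, 0, -3, -18, 0, 9]].
There the 2×2 minor on rows k ∈ {0, 1}, columns (i,j) ∈ {(0,0), (0,1)} is det [[-4, 0], [-14, -18]] = 72 ≠ 0, so this unfolding has rank ≥ 2; CP rank is at least every unfolding rank, so rank(T) ≥ 2. (Unfolding ranks only ever bound the CP rank from below — rank(T) can be strictly larger than all of them — so the matching upper bound has to come from an explicit 2-term decomposition.)
Upper bound — finding two terms. Write S_k = T[:,:,k] for the frontal slices: S₀ = [[-4, 0, 2], [2, 0, -1], [-6, 0, 3]], S₁ = [[-14, -18, -20], [-2, 0, 1], [12, 6, 3]], S₂ = [[-12, 0, 6], [6, 0, -3], [-18, 0, 9]].
If T = a₁ ⊗ b₁ ⊗ c₁ + a₂ ⊗ b₂ ⊗ c₂ then each S_k = c₁[k]·a₁b₁ᵀ + c₂[k]·a₂b₂ᵀ. S₀ and S₁ are linearly independent, so a₁b₁ᵀ and a₂b₂ᵀ must span the same plane of matrices: they are the rank-1 matrices of the form x·S₀ + y·S₁.
The 2×2 minor of x·S₀ + y·S₁ on rows {0,1}, columns {0,1} is 36·xy − 36·y² = 36·(x − y)(y), vanishing at (x:y) = (1:1) and (1:0).
M₁ = S₀ + S₁ = [[-18, -18, -18], [0, 0, 0], [6, 6, 6]] = (-6)·[3, 0, -1][1, 1, 1]ᵀ and M₂ = S₀ = [[-4, 0, 2], [2, 0, -1], [-6, 0, 3]] = −[2, -1, 3][2, 0, -1]ᵀ, so take a₁ = [3, 0, -1], b₁ = [1, 1, 1], a₂ = [2, -1, 3], b₂ = [2, 0, -1].
Each slice is an integer combination of E₁ = a₁b₁ᵀ and E₂ = a₂b₂ᵀ: S₀ = −E₂, S₁ = −6·E₁ + E₂, S₂ = −3·E₂; reading off coefficients, c₁ = [0, -6, 0] and c₂ = [-1, 1, -3].
Hence T = [3, 0, -1] ⊗ [1, 1, 1] ⊗ [0, -6, 0] + [2, -1, 3] ⊗ [2, 0, -1] ⊗ [-1, 1, -3], so rank(T) ≤ 2.
These bounds meet, so rank(T) = 2.

rank(T) = 2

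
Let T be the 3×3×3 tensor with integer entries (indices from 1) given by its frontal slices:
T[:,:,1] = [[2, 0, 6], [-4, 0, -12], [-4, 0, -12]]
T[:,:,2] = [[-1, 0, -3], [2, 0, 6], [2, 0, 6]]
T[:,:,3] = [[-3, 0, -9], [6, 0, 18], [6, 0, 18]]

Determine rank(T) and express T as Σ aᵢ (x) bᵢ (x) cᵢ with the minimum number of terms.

Lower bound: T ≠ 0 (e.g. T[1,1,1] = 2), so rank(T) ≥ 1.
Upper bound: the mode-1 fibre T[:,1,1] = [2, -4, -4] gives a = [1, -2, -2] (primitive direction); the mode-2 fibre T[1,:,1] = [2, 0, 6] gives b = [1, 0, 3]; then c[k] = T[1,1,k] / (a[1]·b[1]) = [2, -1, -3] / 1 = [2, -1, -3].
Expanding [1, -2, -2] (x) [1, 0, 3] (x) [2, -1, -3] reproduces all 27 entries of T, so T = [1, -2, -2] (x) [1, 0, 3] (x) [2, -1, -3] and rank(T) ≤ 1.
These bounds meet, so rank(T) = 1.

rank(T) = 1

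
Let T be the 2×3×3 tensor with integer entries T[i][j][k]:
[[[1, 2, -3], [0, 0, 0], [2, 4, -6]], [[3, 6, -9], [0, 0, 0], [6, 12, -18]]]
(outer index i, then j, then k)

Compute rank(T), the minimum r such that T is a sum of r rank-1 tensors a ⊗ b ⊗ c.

Lower bound: T ≠ 0 (e.g. T[0,0,0] = 1), so rank(T) ≥ 1.
Upper bound: the mode-1 fibre T[:,0,0] = [1, 3] gives a = [1, 3] (primitive direction); the mode-2 fibre T[0,:,0] = [1, 0, 2] gives b = [1, 0, 2]; then c[k] = T[0,0,k] / (a[0]·b[0]) = [1, 2, -3] / 1 = [1, 2, -3].
Expanding [1, 3] ⊗ [1, 0, 2] ⊗ [1, 2, -3] reproduces all 18 entries of T, so T = [1, 3] ⊗ [1, 0, 2] ⊗ [1, 2, -3] and rank(T) ≤ 1.
These bounds meet, so rank(T) = 1.

1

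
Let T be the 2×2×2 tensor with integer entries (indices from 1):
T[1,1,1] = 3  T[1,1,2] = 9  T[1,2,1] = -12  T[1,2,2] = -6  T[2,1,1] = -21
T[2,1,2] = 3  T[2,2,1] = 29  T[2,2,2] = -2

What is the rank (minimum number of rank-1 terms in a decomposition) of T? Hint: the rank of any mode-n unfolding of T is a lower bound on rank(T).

Lower bound: in the mode-3 unfolding of T (rows indexed by k, columns by (i,j)) the 2×2 minor on rows k ∈ {1, 2}, columns (i,j) ∈ {(1,1), (1,2)} is det [[3, -12], [9, -6]] = 90 ≠ 0, so that unfolding has rank ≥ 2 and hence rank(T) ≥ 2 (CP rank is at least every unfolding rank, though it can be larger).
Upper bound: with S_k = T[:,:,k], the two rank-1 terms a₁b₁ᵀ, a₂b₂ᵀ are the rank-1 members of the pencil x·S₁ + y·S₂.
det(x·S₁ + y·S₂) is −165·x² + 165·xy = (-165)·(x − y)(x), vanishing at (x:y) = (1:1) and (0:1).
M₁ = S₁ + S₂ = [[12, -18], [-18, 27]] = 3·[2, -3][2, -3]ᵀ and M₂ = S₂ = [[9, -6], [3, -2]] = [3, 1][3, -2]ᵀ, so take a₁ = [2, -3], b₁ = [2, -3], a₂ = [3, 1], b₂ = [3, -2].
Each slice is an integer combination of E₁ = a₁b₁ᵀ and E₂ = a₂b₂ᵀ: S₁ = 3·E₁ − E₂, S₂ = E₂; reading off coefficients, c₁ = [3, 0] and c₂ = [-1, 1].
Hence T = [2, -3] ∘ [2, -3] ∘ [3, 0] + [3, 1] ∘ [3, -2] ∘ [-1, 1], so rank(T) ≤ 2.
These bounds meet, so rank(T) = 2.

2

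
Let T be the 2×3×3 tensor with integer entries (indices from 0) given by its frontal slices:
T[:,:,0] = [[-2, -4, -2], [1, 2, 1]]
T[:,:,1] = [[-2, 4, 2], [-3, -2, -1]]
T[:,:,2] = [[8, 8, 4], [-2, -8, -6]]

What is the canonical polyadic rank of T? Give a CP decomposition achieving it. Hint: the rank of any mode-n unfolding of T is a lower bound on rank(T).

Lower bound: the mode-2 unfolding of T (rows indexed by j, columns by (i,k) = (0,0), (0,1), (0,2), (1,0), (1,1), (1,2)) is [[-2, -2, 8, 1, -3, -2], [-4, 4, 8, 2, -2, -8], [-2, 2, 4, 1, -1, -6]].
There the 3×3 minor on rows j ∈ {0, 1, 2}, columns (i,k) ∈ {(0,0), (0,1), (1,2)} is det [[-2, -2, -2], [-4, 4, -8], [-2, 2, -6]] = 32 ≠ 0, so this unfolding has rank ≥ 3; CP rank is at least every unfolding rank, so rank(T) ≥ 3. (This is only a lower bound: in general the CP rank may exceed every unfolding rank, so we still need to exhibit 3 rank-1 terms summing to T.)
Upper bound: T is a sum of 3 rank-1 terms, T = [0, 1] ⊗ [1, 2, 2] ⊗ [0, 0, -2] + [2, -1] ⊗ [1, 2, 1] ⊗ [-1, 1, 2] + [2, 1] ⊗ [1, 0, 0] ⊗ [0, -2, 2] (written with every a and b primitive with positive leading entry and the scale carried by c; CP decompositions are not unique, and this one is verified by expanding entrywise), so rank(T) ≤ 3.
These bounds meet, so rank(T) = 3.

rank(T) = 3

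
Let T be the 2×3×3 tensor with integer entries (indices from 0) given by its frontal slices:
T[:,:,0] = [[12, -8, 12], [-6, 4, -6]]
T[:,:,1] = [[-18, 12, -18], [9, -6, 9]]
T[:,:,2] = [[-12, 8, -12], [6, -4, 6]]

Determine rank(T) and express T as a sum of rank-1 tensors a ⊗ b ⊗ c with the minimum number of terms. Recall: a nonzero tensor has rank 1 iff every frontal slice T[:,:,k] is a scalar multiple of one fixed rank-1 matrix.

Lower bound: T ≠ 0 (e.g. T[0,0,0] = 12), so rank(T) ≥ 1.
Upper bound: the mode-1 fibre T[:,0,0] = [12, -6] gives a = (2, -1) (primitive direction); the mode-2 fibre T[0,:,0] = [12, -8, 12] gives b = (3, -2, 3); then c[k] = T[0,0,k] / (a[0]·b[0]) = [12, -18, -12] / 6 = (2, -3, -2).
Expanding (2, -1) ⊗ (3, -2, 3) ⊗ (2, -3, -2) reproduces all 18 entries of T, so T = (2, -1) ⊗ (3, -2, 3) ⊗ (2, -3, -2) and rank(T) ≤ 1.
These bounds meet, so rank(T) = 1.

rank(T) = 1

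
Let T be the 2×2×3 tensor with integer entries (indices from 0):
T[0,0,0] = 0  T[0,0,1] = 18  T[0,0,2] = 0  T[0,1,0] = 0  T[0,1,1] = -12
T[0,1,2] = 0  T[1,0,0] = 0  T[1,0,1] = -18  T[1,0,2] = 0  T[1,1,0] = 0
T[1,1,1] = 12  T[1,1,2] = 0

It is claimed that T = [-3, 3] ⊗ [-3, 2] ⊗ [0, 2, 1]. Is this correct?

No

Reconstruct entry (0,0,2) from the claimed factors: Σₗ aₗ[0]bₗ[0]cₗ[2] = (-3)·(-3)·(1) = 9, but T[0,0,2] = 0. The claim is false.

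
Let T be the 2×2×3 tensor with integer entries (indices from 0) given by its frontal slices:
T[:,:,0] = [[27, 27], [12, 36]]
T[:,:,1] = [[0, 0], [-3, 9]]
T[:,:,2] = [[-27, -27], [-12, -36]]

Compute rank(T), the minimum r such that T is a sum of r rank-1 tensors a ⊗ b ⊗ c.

2

Lower bound: the mode-3 unfolding of T (rows indexed by k, columns by (i,j) = (0,0), (0,1), (1,0), (1,1)) is [[27, 27, 12, 36], [0, 0, -3, 9], [-27, -27, -12, -36]].
There the 2×2 minor on rows k ∈ {0, 1}, columns (i,j) ∈ {(0,0), (1,0)} is det [[27, 12], [0, -3]] = -81 ≠ 0, so this unfolding has rank ≥ 2; CP rank is at least every unfolding rank, so rank(T) ≥ 2. (Unfolding ranks only ever bound the CP rank from below — rank(T) can be strictly larger than all of them — so the matching upper bound has to come from an explicit 2-term decomposition.)
Upper bound — finding two terms. Write S_k = T[:,:,k] for the frontal slices: S₀ = [[27, 27], [12, 36]], S₁ = [[0, 0], [-3, 9]], S₂ = [[-27, -27], [-12, -36]].
If T = a₁ ⊗ b₁ ⊗ c₁ + a₂ ⊗ b₂ ⊗ c₂ then each S_k = c₁[k]·a₁b₁ᵀ + c₂[k]·a₂b₂ᵀ. S₀ and S₁ are linearly independent, so a₁b₁ᵀ and a₂b₂ᵀ must span the same plane of matrices: they are the rank-1 matrices of the form x·S₀ + y·S₁.
det(x·S₀ + y·S₁) is 648·x² + 324·xy = 324·(2·x + y)(x), vanishing at (x:y) = (1:-2) and (0:1).
M₁ = S₀ − 2·S₁ = [[27, 27], [18, 18]] = 9·(3, 2)(1, 1)ᵀ and M₂ = S₁ = [[0, 0], [-3, 9]] = (-3)·(0, 1)(1, -3)ᵀ, so take a₁ = (3, 2), b₁ = (1, 1), a₂ = (0, 1), b₂ = (1, -3).
Each slice is an integer combination of E₁ = a₁b₁ᵀ and E₂ = a₂b₂ᵀ: S₀ = 9·E₁ − 6·E₂, S₁ = −3·E₂, S₂ = −9·E₁ + 6·E₂; reading off coefficients, c₁ = (9, 0, -9) and c₂ = (-6, -3, 6).
Hence T = (3, 2) ⊗ (1, 1) ⊗ (9, 0, -9) + (0, 1) ⊗ (1, -3) ⊗ (-6, -3, 6), so rank(T) ≤ 2.
These bounds meet, so rank(T) = 2.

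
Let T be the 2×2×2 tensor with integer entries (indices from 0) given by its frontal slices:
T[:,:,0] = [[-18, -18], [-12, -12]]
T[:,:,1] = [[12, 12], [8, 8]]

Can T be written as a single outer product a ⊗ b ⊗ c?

Yes

The mode-1 fibre T[:,0,0] = [-18, -12] gives a = [3, 2] (primitive direction); the mode-2 fibre T[0,:,0] = [-18, -18] gives b = [1, 1]; then c[k] = T[0,0,k] / (a[0]·b[0]) = [-18, 12] / 3 = [-6, 4].
Expanding [3, 2] ⊗ [1, 1] ⊗ [-6, 4] reproduces all 8 entries of T, so T = [3, 2] ⊗ [1, 1] ⊗ [-6, 4] and rank(T) ≤ 1.
Equivalently every frontal slice T[:,:,k] is c[k] times the rank-1 matrix [3, 2] ⊗ [1, 1]. So T has rank 1 (it is nonzero).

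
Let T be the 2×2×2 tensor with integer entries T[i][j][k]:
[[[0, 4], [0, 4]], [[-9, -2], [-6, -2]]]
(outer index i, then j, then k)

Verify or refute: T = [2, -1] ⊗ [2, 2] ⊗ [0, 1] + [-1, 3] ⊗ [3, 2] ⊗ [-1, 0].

No

Reconstruct entry (0,0,0) from the claimed factors: Σₗ aₗ[0]bₗ[0]cₗ[0] = (2)·(2)·(0) + (-1)·(3)·(-1) = 3, but T[0,0,0] = 0. The claim is false.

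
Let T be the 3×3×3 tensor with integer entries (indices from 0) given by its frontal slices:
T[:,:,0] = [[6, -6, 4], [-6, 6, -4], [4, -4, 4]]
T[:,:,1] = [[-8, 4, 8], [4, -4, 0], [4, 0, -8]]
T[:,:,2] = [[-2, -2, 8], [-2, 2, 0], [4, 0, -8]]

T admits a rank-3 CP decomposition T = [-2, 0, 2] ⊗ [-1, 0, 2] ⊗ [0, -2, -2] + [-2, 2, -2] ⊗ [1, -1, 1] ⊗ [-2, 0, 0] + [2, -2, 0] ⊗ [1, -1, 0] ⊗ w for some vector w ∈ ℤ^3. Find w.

w = [1, -2, 1]

Subtract the known terms from T to get the rank-1 residual R = [2, -2, 0] ⊗ [1, -1, 0] ⊗ w, so R[i,j,k] = a[i]·b[j]·w[k]. Pick indices with nonzero a[0]·b[0] = (2)·(1) = 2. Only the fibre through (0,0,·) is needed: R[0,0,:] = T[0,0,:] − Σₗ aₗ[0]bₗ[0]cₗ = [6, -8, -2] − (-2)·(-1)·[0, -2, -2] − (-2)·(1)·[-2, 0, 0] = [2, -4, 2]. Then w[k] = R[0,0,k] / 2 for each k, giving w = [2, -4, 2] / 2 = [1, -2, 1].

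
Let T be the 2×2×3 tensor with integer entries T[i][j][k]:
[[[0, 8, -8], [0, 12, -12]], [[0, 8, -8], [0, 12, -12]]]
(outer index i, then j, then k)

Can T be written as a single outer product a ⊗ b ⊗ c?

If T = a ⊗ b ⊗ c then every fibre of T is a multiple of the corresponding factor, so read the factors off the fibres through the nonzero entry T[0,0,1] = 8.
The mode-1 fibre T[:,0,1] = [8, 8] gives a = [1, 1] (primitive direction); the mode-2 fibre T[0,:,1] = [8, 12] gives b = [2, 3]; then c[k] = T[0,0,k] / (a[0]·b[0]) = [0, 8, -8] / 2 = [0, 4, -4].
Expanding [1, 1] ⊗ [2, 3] ⊗ [0, 4, -4] reproduces all 12 entries of T, so T = [1, 1] ⊗ [2, 3] ⊗ [0, 4, -4] and rank(T) ≤ 1.
Equivalently every frontal slice T[:,:,k] is c[k] times the rank-1 matrix [1, 1] ⊗ [2, 3]. So T has rank 1 (it is nonzero).

Yes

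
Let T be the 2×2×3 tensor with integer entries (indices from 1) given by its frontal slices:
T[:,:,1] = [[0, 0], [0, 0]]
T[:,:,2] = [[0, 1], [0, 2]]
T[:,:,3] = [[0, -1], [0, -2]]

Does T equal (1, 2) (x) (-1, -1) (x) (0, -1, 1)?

No

Reconstruct entry (1,1,2) from the claimed factors: Σₗ aₗ[1]bₗ[1]cₗ[2] = (1)·(-1)·(-1) = 1, but T[1,1,2] = 0. The claim is false.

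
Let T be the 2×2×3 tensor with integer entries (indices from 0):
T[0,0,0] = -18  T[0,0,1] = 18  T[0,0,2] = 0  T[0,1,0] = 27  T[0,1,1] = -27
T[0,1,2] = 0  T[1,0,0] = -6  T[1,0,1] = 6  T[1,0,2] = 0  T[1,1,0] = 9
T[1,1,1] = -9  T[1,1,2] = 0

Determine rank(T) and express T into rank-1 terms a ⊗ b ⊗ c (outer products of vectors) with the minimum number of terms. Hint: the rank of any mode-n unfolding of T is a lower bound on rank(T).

Lower bound: T ≠ 0 (e.g. T[0,0,0] = -18), so rank(T) ≥ 1.
Upper bound: if T = a ⊗ b ⊗ c then every fibre of T is a multiple of the corresponding factor, so read the factors off the fibres through the nonzero entry T[0,0,0] = -18.
The mode-1 fibre T[:,0,0] = [-18, -6] gives a = (3, 1) (primitive direction); the mode-2 fibre T[0,:,0] = [-18, 27] gives b = (2, -3); then c[k] = T[0,0,k] / (a[0]·b[0]) = [-18, 18, 0] / 6 = (-3, 3, 0).
Expanding (3, 1) ⊗ (2, -3) ⊗ (-3, 3, 0) reproduces all 12 entries of T, so T = (3, 1) ⊗ (2, -3) ⊗ (-3, 3, 0) and rank(T) ≤ 1.
These bounds meet, so rank(T) = 1.
Check entry T[1,0,0] = -6: (1)·(2)·(-3) = -6.

rank(T) = 1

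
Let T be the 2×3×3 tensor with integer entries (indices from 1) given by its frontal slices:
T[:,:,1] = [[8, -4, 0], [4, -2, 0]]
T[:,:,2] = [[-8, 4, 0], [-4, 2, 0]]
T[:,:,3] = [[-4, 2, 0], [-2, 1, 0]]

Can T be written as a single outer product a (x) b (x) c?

The mode-1 fibre T[:,1,1] = [8, 4] gives a = (2, 1) (primitive direction); the mode-2 fibre T[1,:,1] = [8, -4, 0] gives b = (2, -1, 0); then c[k] = T[1,1,k] / (a[1]·b[1]) = [8, -8, -4] / 4 = (2, -2, -1).
Expanding (2, 1) (x) (2, -1, 0) (x) (2, -2, -1) reproduces all 18 entries of T, so T = (2, 1) (x) (2, -1, 0) (x) (2, -2, -1) and rank(T) ≤ 1.
Equivalently every frontal slice T[:,:,k] is c[k] times the rank-1 matrix (2, 1) (x) (2, -1, 0). So T has rank 1 (it is nonzero).

Yes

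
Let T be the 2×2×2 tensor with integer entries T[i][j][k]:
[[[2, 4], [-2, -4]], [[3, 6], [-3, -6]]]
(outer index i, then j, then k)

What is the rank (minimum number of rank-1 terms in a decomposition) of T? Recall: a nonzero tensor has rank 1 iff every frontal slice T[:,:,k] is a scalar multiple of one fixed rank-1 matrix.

Lower bound: T ≠ 0 (e.g. T[0,0,0] = 2), so rank(T) ≥ 1.
Upper bound: if T = a (x) b (x) c then every fibre of T is a multiple of the corresponding factor, so read the factors off the fibres through the nonzero entry T[0,0,0] = 2.
The mode-1 fibre T[:,0,0] = [2, 3] gives a = [2, 3] (primitive direction); the mode-2 fibre T[0,:,0] = [2, -2] gives b = [1, -1]; then c[k] = T[0,0,k] / (a[0]·b[0]) = [2, 4] / 2 = [1, 2].
Expanding [2, 3] (x) [1, -1] (x) [1, 2] reproduces all 8 entries of T, so T = [2, 3] (x) [1, -1] (x) [1, 2] and rank(T) ≤ 1.
These bounds meet, so rank(T) = 1.

1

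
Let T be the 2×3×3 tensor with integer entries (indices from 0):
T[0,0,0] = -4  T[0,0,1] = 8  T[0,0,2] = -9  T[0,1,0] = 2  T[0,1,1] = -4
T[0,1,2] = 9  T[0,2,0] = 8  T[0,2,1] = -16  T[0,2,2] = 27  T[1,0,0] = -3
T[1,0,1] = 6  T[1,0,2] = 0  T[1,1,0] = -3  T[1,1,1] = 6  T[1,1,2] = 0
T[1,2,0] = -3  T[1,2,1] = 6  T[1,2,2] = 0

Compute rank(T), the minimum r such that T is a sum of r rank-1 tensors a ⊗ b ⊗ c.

2

Lower bound: the mode-3 unfolding of T (rows indexed by k, columns by (i,j) = (0,0), (0,1), (0,2), (1,0), (1,1), (1,2)) is [[-4, 2, 8, -3, -3, -3], [8, -4, -16, 6, 6, 6], [-9, 9, 27, 0, 0, 0]].
There the 2×2 minor on rows k ∈ {0, 2}, columns (i,j) ∈ {(0,0), (0,1)} is det [[-4, 2], [-9, 9]] = -18 ≠ 0, so this unfolding has rank ≥ 2; CP rank is at least every unfolding rank, so rank(T) ≥ 2. (This is only a lower bound: in general the CP rank may exceed every unfolding rank, so we still need to exhibit 2 rank-1 terms summing to T.)
Upper bound — finding two terms. Write S_k = T[:,:,k] for the frontal slices: S₀ = [[-4, 2, 8], [-3, -3, -3]], S₁ = [[8, -4, -16], [6, 6, 6]], S₂ = [[-9, 9, 27], [0, 0, 0]].
If T = a₁ ⊗ b₁ ⊗ c₁ + a₂ ⊗ b₂ ⊗ c₂ then each S_k = c₁[k]·a₁b₁ᵀ + c₂[k]·a₂b₂ᵀ. S₀ and S₂ are linearly independent, so a₁b₁ᵀ and a₂b₂ᵀ must span the same plane of matrices: they are the rank-1 matrices of the form x·S₀ + y·S₂.
The 2×2 minor of x·S₀ + y·S₂ on rows {0,1}, columns {0,1} is 18·x² + 54·xy = 18·(x + 3·y)(x), vanishing at (x:y) = (3:-1) and (0:1).
M₁ = 3·S₀ − S₂ = [[-3, -3, -3], [-9, -9, -9]] = (-3)·(1, 3)(1, 1, 1)ᵀ and M₂ = S₂ = [[-9, 9, 27], [0, 0, 0]] = (-9)·(1, 0)(1, -1, -3)ᵀ, so take a₁ = (1, 3), b₁ = (1, 1, 1), a₂ = (1, 0), b₂ = (1, -1, -3).
Each slice is an integer combination of E₁ = a₁b₁ᵀ and E₂ = a₂b₂ᵀ: S₀ = −E₁ − 3·E₂, S₁ = 2·E₁ + 6·E₂, S₂ = −9·E₂; reading off coefficients, c₁ = (-1, 2, 0) and c₂ = (-3, 6, -9).
Hence T = (1, 3) ⊗ (1, 1, 1) ⊗ (-1, 2, 0) + (1, 0) ⊗ (1, -1, -3) ⊗ (-3, 6, -9), so rank(T) ≤ 2.
These bounds meet, so rank(T) = 2.
Check entry T[0,2,1] = -16: (1)·(1)·(2) + (1)·(-3)·(6) = -16.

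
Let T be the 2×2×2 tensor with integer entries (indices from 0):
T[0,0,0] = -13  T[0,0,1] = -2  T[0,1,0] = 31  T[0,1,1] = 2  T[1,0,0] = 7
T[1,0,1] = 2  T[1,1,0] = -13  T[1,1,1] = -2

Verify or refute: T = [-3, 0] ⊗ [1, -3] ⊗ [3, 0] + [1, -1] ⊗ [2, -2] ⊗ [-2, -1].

Reconstruct entry (1,0,0) from the claimed factors: Σₗ aₗ[1]bₗ[0]cₗ[0] = (0)·(1)·(3) + (-1)·(2)·(-2) = 4, but T[1,0,0] = 7. The claim is false.

No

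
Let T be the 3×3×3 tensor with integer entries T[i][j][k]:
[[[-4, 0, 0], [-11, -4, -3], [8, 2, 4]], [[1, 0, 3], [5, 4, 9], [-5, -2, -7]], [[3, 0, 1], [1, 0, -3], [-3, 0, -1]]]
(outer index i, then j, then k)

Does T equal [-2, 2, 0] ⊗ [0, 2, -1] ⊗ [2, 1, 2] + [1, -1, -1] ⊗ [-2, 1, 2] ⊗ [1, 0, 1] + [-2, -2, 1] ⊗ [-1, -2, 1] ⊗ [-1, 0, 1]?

Reconstruct entry (1,0,0) from the claimed factors: Σₗ aₗ[1]bₗ[0]cₗ[0] = (2)·(0)·(2) + (-1)·(-2)·(1) + (-2)·(-1)·(-1) = 0, but T[1,0,0] = 1. The claim is false.

No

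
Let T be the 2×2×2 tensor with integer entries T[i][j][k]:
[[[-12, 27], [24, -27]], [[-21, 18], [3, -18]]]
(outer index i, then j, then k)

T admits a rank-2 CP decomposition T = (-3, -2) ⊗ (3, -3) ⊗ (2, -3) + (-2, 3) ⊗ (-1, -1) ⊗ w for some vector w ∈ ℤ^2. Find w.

w = (3, 0)

Subtract the known terms from T to get the rank-1 residual R = (-2, 3) ⊗ (-1, -1) ⊗ w, so R[i,j,k] = a[i]·b[j]·w[k]. Pick indices with nonzero a[0]·b[0] = (-2)·(-1) = 2. Only the fibre through (0,0,·) is needed: R[0,0,:] = T[0,0,:] − Σₗ aₗ[0]bₗ[0]cₗ = [-12, 27] − (-3)·(3)·(2, -3) = [6, 0]. Then w[k] = R[0,0,k] / 2 for each k, giving w = [6, 0] / 2 = (3, 0).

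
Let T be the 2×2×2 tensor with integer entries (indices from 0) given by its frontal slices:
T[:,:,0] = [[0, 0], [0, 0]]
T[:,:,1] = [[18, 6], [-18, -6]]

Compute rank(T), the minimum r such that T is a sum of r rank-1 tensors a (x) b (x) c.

1

Lower bound: T ≠ 0 (e.g. T[0,0,1] = 18), so rank(T) ≥ 1.
Upper bound: if T = a (x) b (x) c then every fibre of T is a multiple of the corresponding factor, so read the factors off the fibres through the nonzero entry T[0,0,1] = 18.
The mode-1 fibre T[:,0,1] = [18, -18] gives a = [1, -1] (primitive direction); the mode-2 fibre T[0,:,1] = [18, 6] gives b = [3, 1]; then c[k] = T[0,0,k] / (a[0]·b[0]) = [0, 18] / 3 = [0, 6].
Expanding [1, -1] (x) [3, 1] (x) [0, 6] reproduces all 8 entries of T, so T = [1, -1] (x) [3, 1] (x) [0, 6] and rank(T) ≤ 1.
These bounds meet, so rank(T) = 1.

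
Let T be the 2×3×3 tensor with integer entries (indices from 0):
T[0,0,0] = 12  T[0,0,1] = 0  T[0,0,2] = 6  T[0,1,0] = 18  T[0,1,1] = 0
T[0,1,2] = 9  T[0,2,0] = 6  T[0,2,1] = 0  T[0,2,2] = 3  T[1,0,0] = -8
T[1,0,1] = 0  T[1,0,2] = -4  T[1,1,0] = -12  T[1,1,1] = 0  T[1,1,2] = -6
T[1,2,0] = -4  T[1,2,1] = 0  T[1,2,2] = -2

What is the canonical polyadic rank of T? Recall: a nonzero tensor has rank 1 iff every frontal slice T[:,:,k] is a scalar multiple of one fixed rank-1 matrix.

1

Lower bound: T ≠ 0 (e.g. T[0,0,0] = 12), so rank(T) ≥ 1.
Upper bound: if T = a ⊗ b ⊗ c then every fibre of T is a multiple of the corresponding factor, so read the factors off the fibres through the nonzero entry T[0,0,0] = 12.
The mode-1 fibre T[:,0,0] = [12, -8] gives a = (3, -2) (primitive direction); the mode-2 fibre T[0,:,0] = [12, 18, 6] gives b = (2, 3, 1); then c[k] = T[0,0,k] / (a[0]·b[0]) = [12, 0, 6] / 6 = (2, 0, 1).
Expanding (3, -2) ⊗ (2, 3, 1) ⊗ (2, 0, 1) reproduces all 18 entries of T, so T = (3, -2) ⊗ (2, 3, 1) ⊗ (2, 0, 1) and rank(T) ≤ 1.
These bounds meet, so rank(T) = 1.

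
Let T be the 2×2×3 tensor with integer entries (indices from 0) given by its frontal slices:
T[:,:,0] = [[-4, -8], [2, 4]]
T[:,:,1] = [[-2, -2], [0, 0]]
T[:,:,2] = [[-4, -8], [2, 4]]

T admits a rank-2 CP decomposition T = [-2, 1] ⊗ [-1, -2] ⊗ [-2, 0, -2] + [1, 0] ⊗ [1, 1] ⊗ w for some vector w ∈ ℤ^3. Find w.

w = [0, -2, 0]

Subtract the known terms from T to get the rank-1 residual R = [1, 0] ⊗ [1, 1] ⊗ w, so R[i,j,k] = a[i]·b[j]·w[k]. Pick indices with nonzero a[0]·b[0] = (1)·(1) = 1. Only the fibre through (0,0,·) is needed: R[0,0,:] = T[0,0,:] − Σₗ aₗ[0]bₗ[0]cₗ = [-4, -2, -4] − (-2)·(-1)·[-2, 0, -2] = [0, -2, 0]. Then w[k] = R[0,0,k] / 1 for each k, giving w = [0, -2, 0] / 1 = [0, -2, 0].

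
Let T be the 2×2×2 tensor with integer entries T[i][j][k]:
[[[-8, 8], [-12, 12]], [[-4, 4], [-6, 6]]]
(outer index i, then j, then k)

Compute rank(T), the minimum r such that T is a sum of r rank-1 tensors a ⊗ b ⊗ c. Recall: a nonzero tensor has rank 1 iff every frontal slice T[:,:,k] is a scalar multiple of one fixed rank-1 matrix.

Lower bound: T ≠ 0 (e.g. T[0,0,0] = -8), so rank(T) ≥ 1.
Upper bound: if T = a ⊗ b ⊗ c then every fibre of T is a multiple of the corresponding factor, so read the factors off the fibres through the nonzero entry T[0,0,0] = -8.
The mode-1 fibre T[:,0,0] = [-8, -4] gives a = [2, 1] (primitive direction); the mode-2 fibre T[0,:,0] = [-8, -12] gives b = [2, 3]; then c[k] = T[0,0,k] / (a[0]·b[0]) = [-8, 8] / 4 = [-2, 2].
Expanding [2, 1] ⊗ [2, 3] ⊗ [-2, 2] reproduces all 8 entries of T, so T = [2, 1] ⊗ [2, 3] ⊗ [-2, 2] and rank(T) ≤ 1.
These bounds meet, so rank(T) = 1.

1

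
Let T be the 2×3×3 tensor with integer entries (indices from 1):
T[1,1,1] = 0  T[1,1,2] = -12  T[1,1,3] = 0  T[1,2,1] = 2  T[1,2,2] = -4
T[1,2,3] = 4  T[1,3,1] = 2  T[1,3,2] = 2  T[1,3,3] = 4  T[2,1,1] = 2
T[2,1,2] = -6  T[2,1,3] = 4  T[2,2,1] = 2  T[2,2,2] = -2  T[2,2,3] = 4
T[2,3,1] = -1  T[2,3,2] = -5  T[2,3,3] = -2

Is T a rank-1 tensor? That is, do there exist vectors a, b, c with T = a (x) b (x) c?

No

The mode-2 unfolding of T (rows indexed by j, columns by (i,k) = (1,1), (1,2), (1,3), (2,1), (2,2), (2,3)) is [[0, -12, 0, 2, -6, 4], [2, -4, 4, 2, -2, 4], [2, 2, 4, -1, -5, -2]].
There the 3×3 minor on rows j ∈ {1, 2, 3}, columns (i,k) ∈ {(1,1), (1,2), (2,1)} is det [[0, -12, 2], [2, -4, 2], [2, 2, -1]] = -48 ≠ 0, so this unfolding has rank ≥ 3; CP rank is at least every unfolding rank, so rank(T) ≥ 3.
In particular rank(T) ≥ 3 > 1, so T is not rank-1.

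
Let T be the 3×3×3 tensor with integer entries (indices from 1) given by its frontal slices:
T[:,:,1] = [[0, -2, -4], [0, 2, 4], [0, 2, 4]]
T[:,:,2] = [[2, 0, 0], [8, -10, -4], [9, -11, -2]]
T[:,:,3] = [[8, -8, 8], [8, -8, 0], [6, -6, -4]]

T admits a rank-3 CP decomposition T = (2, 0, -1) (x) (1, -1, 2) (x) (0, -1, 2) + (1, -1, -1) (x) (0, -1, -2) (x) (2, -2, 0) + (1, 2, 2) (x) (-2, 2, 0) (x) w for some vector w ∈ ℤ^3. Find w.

w = (0, -2, -2)

Subtract the known terms from T to get the rank-1 residual R = (1, 2, 2) (x) (-2, 2, 0) (x) w, so R[i,j,k] = a[i]·b[j]·w[k]. Pick indices with nonzero a[1]·b[1] = (1)·(-2) = -2. Only the fibre through (1,1,·) is needed: R[1,1,:] = T[1,1,:] − Σₗ aₗ[1]bₗ[1]cₗ = [0, 2, 8] − (2)·(1)·(0, -1, 2) − (1)·(0)·(2, -2, 0) = [0, 4, 4]. Then w[k] = R[1,1,k] / -2 for each k, giving w = [0, 4, 4] / -2 = (0, -2, -2).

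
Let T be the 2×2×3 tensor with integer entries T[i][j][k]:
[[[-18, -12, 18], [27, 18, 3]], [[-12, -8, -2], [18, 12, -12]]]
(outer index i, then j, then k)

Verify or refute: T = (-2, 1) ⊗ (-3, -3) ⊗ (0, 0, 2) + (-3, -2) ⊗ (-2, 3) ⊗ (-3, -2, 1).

Yes

Reconstruct entrywise from the claimed factors. For example, T[0,0,2] = 18 and Σₗ aₗ[0]bₗ[0]cₗ[2] = (-2)·(-3)·(2) + (-3)·(-2)·(1) = 18; checking all 12 entries, every one matches. The claim holds.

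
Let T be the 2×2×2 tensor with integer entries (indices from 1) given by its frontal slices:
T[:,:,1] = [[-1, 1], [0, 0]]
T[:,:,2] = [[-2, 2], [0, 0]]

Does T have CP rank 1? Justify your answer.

Yes

If T = a ⊗ b ⊗ c then every fibre of T is a multiple of the corresponding factor, so read the factors off the fibres through the nonzero entry T[1,1,1] = -1.
The mode-1 fibre T[:,1,1] = [-1, 0] gives a = (1, 0) (primitive direction); the mode-2 fibre T[1,:,1] = [-1, 1] gives b = (1, -1); then c[k] = T[1,1,k] / (a[1]·b[1]) = [-1, -2] / 1 = (-1, -2).
Expanding (1, 0) ⊗ (1, -1) ⊗ (-1, -2) reproduces all 8 entries of T, so T = (1, 0) ⊗ (1, -1) ⊗ (-1, -2) and rank(T) ≤ 1.
Equivalently every frontal slice T[:,:,k] is c[k] times the rank-1 matrix (1, 0) ⊗ (1, -1). So T has rank 1 (it is nonzero).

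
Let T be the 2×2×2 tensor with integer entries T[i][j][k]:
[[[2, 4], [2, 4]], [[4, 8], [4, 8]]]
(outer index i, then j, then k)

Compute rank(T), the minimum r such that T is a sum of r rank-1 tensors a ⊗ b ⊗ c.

1

Lower bound: T ≠ 0 (e.g. T[0,0,0] = 2), so rank(T) ≥ 1.
Upper bound: if T = a ⊗ b ⊗ c then every fibre of T is a multiple of the corresponding factor, so read the factors off the fibres through the nonzero entry T[0,0,0] = 2.
The mode-1 fibre T[:,0,0] = [2, 4] gives a = (1, 2) (primitive direction); the mode-2 fibre T[0,:,0] = [2, 2] gives b = (1, 1); then c[k] = T[0,0,k] / (a[0]·b[0]) = [2, 4] / 1 = (2, 4).
Expanding (1, 2) ⊗ (1, 1) ⊗ (2, 4) reproduces all 8 entries of T, so T = (1, 2) ⊗ (1, 1) ⊗ (2, 4) and rank(T) ≤ 1.
These bounds meet, so rank(T) = 1.
Check entry T[0,0,0] = 2: (1)·(1)·(2) = 2.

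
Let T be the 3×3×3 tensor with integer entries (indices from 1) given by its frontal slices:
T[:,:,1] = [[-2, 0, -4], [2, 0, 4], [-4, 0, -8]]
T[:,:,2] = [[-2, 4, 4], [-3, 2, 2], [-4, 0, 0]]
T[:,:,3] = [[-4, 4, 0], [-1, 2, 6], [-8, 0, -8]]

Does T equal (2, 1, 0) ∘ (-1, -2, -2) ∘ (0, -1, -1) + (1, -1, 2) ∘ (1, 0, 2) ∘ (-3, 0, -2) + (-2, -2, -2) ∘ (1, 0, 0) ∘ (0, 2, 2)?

No

Reconstruct entry (1,1,1) from the claimed factors: Σₗ aₗ[1]bₗ[1]cₗ[1] = (2)·(-1)·(0) + (1)·(1)·(-3) + (-2)·(1)·(0) = -3, but T[1,1,1] = -2. The claim is false.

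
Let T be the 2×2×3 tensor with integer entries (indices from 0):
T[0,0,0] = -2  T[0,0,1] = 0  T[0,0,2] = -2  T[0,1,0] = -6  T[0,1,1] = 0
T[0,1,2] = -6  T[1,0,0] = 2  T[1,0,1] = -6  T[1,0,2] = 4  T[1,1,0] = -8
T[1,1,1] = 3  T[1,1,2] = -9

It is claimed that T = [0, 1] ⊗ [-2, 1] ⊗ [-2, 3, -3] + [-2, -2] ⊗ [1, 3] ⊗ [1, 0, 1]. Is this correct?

Reconstruct entrywise from the claimed factors. For example, T[1,1,1] = 3 and Σₗ aₗ[1]bₗ[1]cₗ[1] = (1)·(1)·(3) + (-2)·(3)·(0) = 3; checking all 12 entries, every one matches. The claim holds.

Yes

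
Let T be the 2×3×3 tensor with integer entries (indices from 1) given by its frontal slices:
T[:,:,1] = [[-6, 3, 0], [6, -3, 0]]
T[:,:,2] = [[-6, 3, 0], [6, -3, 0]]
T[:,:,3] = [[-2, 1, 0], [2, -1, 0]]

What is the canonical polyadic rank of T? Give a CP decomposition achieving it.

rank(T) = 1

Lower bound: T ≠ 0 (e.g. T[1,1,1] = -6), so rank(T) ≥ 1.
Upper bound: if T = a ⊗ b ⊗ c then every fibre of T is a multiple of the corresponding factor, so read the factors off the fibres through the nonzero entry T[1,1,1] = -6.
The mode-1 fibre T[:,1,1] = [-6, 6] gives a = (1, -1) (primitive direction); the mode-2 fibre T[1,:,1] = [-6, 3, 0] gives b = (2, -1, 0); then c[k] = T[1,1,k] / (a[1]·b[1]) = [-6, -6, -2] / 2 = (-3, -3, -1).
Expanding (1, -1) ⊗ (2, -1, 0) ⊗ (-3, -3, -1) reproduces all 18 entries of T, so T = (1, -1) ⊗ (2, -1, 0) ⊗ (-3, -3, -1) and rank(T) ≤ 1.
These bounds meet, so rank(T) = 1.
Check entry T[1,2,1] = 3: (1)·(-1)·(-3) = 3.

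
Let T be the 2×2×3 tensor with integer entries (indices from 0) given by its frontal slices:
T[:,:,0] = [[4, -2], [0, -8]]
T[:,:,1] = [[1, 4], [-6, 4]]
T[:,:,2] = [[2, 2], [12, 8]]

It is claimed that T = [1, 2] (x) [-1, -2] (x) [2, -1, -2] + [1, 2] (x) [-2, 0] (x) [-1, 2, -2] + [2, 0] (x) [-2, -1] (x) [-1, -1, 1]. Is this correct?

Yes

Reconstruct entrywise from the claimed factors. For example, T[0,0,2] = 2 and Σₗ aₗ[0]bₗ[0]cₗ[2] = (1)·(-1)·(-2) + (1)·(-2)·(-2) + (2)·(-2)·(1) = 2; checking all 12 entries, every one matches. The claim holds.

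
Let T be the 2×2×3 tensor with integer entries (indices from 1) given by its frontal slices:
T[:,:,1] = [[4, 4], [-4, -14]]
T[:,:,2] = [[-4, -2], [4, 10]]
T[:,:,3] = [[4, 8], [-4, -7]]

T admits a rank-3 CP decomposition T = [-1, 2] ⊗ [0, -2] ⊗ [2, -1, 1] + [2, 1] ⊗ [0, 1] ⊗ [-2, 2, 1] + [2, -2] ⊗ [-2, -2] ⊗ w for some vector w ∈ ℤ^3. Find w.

w = [-1, 1, -1]

Subtract the known terms from T to get the rank-1 residual R = [2, -2] ⊗ [-2, -2] ⊗ w, so R[i,j,k] = a[i]·b[j]·w[k]. Pick indices with nonzero a[1]·b[1] = (2)·(-2) = -4. Only the fibre through (1,1,·) is needed: R[1,1,:] = T[1,1,:] − Σₗ aₗ[1]bₗ[1]cₗ = [4, -4, 4] − (-1)·(0)·[2, -1, 1] − (2)·(0)·[-2, 2, 1] = [4, -4, 4]. Then w[k] = R[1,1,k] / -4 for each k, giving w = [4, -4, 4] / -4 = [-1, 1, -1].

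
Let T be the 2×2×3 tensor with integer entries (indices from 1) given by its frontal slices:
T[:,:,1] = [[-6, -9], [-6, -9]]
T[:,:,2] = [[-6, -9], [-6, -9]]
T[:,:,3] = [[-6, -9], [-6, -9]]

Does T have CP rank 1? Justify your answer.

The mode-1 fibre T[:,1,1] = [-6, -6] gives a = [1, 1] (primitive direction); the mode-2 fibre T[1,:,1] = [-6, -9] gives b = [2, 3]; then c[k] = T[1,1,k] / (a[1]·b[1]) = [-6, -6, -6] / 2 = [-3, -3, -3].
Expanding [1, 1] ∘ [2, 3] ∘ [-3, -3, -3] reproduces all 12 entries of T, so T = [1, 1] ∘ [2, 3] ∘ [-3, -3, -3] and rank(T) ≤ 1.
Equivalently every frontal slice T[:,:,k] is c[k] times the rank-1 matrix [1, 1] ∘ [2, 3]. So T has rank 1 (it is nonzero).

Yes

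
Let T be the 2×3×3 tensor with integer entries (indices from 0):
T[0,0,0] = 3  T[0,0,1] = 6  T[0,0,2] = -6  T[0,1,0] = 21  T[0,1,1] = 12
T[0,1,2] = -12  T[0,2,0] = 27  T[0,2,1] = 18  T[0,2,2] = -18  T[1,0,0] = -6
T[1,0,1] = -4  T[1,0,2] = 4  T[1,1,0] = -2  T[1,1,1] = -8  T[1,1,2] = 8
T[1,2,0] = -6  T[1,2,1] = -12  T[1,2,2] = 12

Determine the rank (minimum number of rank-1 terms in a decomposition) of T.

2

Lower bound: the mode-2 unfolding of T (rows indexed by j, columns by (i,k) = (0,0), (0,1), (0,2), (1,0), (1,1), (1,2)) is [[3, 6, -6, -6, -4, 4], [21, 12, -12, -2, -8, 8], [27, 18, -18, -6, -12, 12]].
There the 2×2 minor on rows j ∈ {0, 1}, columns (i,k) ∈ {(0,0), (0,1)} is det [[3, 6], [21, 12]] = -90 ≠ 0, so this unfolding has rank ≥ 2; CP rank is at least every unfolding rank, so rank(T) ≥ 2. (Unfolding ranks only ever bound the CP rank from below — rank(T) can be strictly larger than all of them — so the matching upper bound has to come from an explicit 2-term decomposition.)
Upper bound — finding two terms. Write S_k = T[:,:,k] for the frontal slices: S₀ = [[3, 21, 27], [-6, -2, -6]], S₁ = [[6, 12, 18], [-4, -8, -12]], S₂ = [[-6, -12, -18], [4, 8, 12]].
If T = a₁ (x) b₁ (x) c₁ + a₂ (x) b₂ (x) c₂ then each S_k = c₁[k]·a₁b₁ᵀ + c₂[k]·a₂b₂ᵀ. S₀ and S₁ are linearly independent, so a₁b₁ᵀ and a₂b₂ᵀ must span the same plane of matrices: they are the rank-1 matrices of the form x·S₀ + y·S₁.
The 2×2 minor of x·S₀ + y·S₁ on rows {0,1}, columns {0,1} is 120·x² + 120·xy = 120·(x + y)(x), vanishing at (x:y) = (1:-1) and (0:1).
M₁ = S₀ − S₁ = [[-3, 9, 9], [-2, 6, 6]] = −[3, 2][1, -3, -3]ᵀ and M₂ = S₁ = [[6, 12, 18], [-4, -8, -12]] = 2·[3, -2][1, 2, 3]ᵀ, so take a₁ = [3, 2], b₁ = [1, -3, -3], a₂ = [3, -2], b₂ = [1, 2, 3].
Each slice is an integer combination of E₁ = a₁b₁ᵀ and E₂ = a₂b₂ᵀ: S₀ = −E₁ + 2·E₂, S₁ = 2·E₂, S₂ = −2·E₂; reading off coefficients, c₁ = [-1, 0, 0] and c₂ = [2, 2, -2].
Hence T = [3, 2] (x) [1, -3, -3] (x) [-1, 0, 0] + [3, -2] (x) [1, 2, 3] (x) [2, 2, -2], so rank(T) ≤ 2.
These bounds meet, so rank(T) = 2.
Check entry T[1,0,1] = -4: (2)·(1)·(0) + (-2)·(1)·(2) = -4.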